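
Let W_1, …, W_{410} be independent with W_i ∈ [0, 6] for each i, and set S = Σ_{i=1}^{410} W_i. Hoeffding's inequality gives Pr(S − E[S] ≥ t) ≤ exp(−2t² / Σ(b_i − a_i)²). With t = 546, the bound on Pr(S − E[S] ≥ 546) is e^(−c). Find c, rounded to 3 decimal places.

40.395

Σ(b_i − a_i)² = 410·(6)² = 14760.
c = 2t²/14760 = 2·546²/14760 = 40.3951.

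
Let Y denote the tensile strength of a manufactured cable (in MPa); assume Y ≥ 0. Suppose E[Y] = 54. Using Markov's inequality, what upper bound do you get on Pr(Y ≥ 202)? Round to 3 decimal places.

Markov's inequality: for a non-negative random variable, Pr(Y ≥ a) ≤ E[Y]/a.
Here E[Y] = 54 and a = 202, so the bound is 54/202 = 0.2673.

0.267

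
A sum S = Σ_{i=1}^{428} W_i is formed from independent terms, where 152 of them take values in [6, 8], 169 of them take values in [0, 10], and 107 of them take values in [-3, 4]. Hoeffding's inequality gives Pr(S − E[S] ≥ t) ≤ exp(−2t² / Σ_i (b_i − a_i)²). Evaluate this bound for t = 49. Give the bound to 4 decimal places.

Σ(b_i − a_i)² = 152·2² + 169·10² + 107·7² = 22751.
Exponent = 2·49² / 22751 = 0.21107.
Bound = exp(−0.21107) = 0.80972.

0.8097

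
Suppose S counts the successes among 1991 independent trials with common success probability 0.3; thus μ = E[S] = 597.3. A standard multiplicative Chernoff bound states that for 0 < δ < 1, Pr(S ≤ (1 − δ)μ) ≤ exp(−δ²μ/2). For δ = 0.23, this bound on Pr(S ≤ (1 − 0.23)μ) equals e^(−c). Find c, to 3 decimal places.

c = δ²μ/2 = 0.23²·597.3/2 = 15.7986.

15.799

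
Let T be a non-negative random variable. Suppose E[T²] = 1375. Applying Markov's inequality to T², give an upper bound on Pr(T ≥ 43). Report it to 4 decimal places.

0.7436

Since T ≥ 0, the event {T ≥ 43} is the same as {T² ≥ 1849}.
Markov's inequality applied to T² gives Pr(T² ≥ 1849) ≤ E[T²]/1849 = 1375/1849 = 0.7436.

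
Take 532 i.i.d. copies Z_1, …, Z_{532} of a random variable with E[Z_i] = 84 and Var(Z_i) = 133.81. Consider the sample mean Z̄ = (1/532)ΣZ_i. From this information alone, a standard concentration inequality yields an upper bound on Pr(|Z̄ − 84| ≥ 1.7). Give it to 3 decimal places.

With mean and variance of each term known, Chebyshev's inequality bounds the deviation of the sum (or sample mean).
Var(Z̄) = Var(Z_i)/n = 133.81/532 = 0.25152.
Chebyshev: Pr(|Z̄ − 84| ≥ 1.7) ≤ Var(Z̄)/(1.7)² = 133.81/(532·1.7²) = 0.0870.

0.087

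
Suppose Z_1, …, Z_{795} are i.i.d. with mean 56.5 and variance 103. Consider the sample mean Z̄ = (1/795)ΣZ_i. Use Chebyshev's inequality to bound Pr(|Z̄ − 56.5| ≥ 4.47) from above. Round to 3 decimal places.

Var(Z̄) = Var(Z_i)/n = 103/795 = 0.12956.
Chebyshev: Pr(|Z̄ − 56.5| ≥ 4.47) ≤ Var(Z̄)/(4.47)² = 103/(795·4.47²) = 0.0065.

0.006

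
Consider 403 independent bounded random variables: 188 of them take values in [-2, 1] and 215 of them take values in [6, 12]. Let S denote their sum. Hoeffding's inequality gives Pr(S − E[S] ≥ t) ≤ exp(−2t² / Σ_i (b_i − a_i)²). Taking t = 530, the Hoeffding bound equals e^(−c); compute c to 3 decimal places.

59.563

Σ(b_i − a_i)² = 188·3² + 215·6² = 9432.
c = 2t² / 9432 = 2·530² / 9432 = 59.5632.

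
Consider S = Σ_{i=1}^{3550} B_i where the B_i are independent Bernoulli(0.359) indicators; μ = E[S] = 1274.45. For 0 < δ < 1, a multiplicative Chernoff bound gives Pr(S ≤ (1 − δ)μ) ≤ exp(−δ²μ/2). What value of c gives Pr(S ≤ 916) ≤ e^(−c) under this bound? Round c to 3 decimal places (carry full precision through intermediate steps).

50.409

Write 916 = (1 − δ)μ, so δ = 1 − 916/1274.45 = 0.2812586…
Then the exponent is δ²μ/2 = (μ − 916)²/(2μ) = 50.408569.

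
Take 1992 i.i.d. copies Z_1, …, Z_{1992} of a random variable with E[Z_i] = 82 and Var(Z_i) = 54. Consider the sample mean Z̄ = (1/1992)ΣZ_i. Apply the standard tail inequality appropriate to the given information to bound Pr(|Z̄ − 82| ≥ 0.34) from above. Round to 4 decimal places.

0.2345

With mean and variance of each term known, Chebyshev's inequality bounds the deviation of the sum (or sample mean).
Var(Z̄) = Var(Z_i)/n = 54/1992 = 0.027108.
Chebyshev: Pr(|Z̄ − 82| ≥ 0.34) ≤ Var(Z̄)/(0.34)² = 54/(1992·0.34²) = 0.2345.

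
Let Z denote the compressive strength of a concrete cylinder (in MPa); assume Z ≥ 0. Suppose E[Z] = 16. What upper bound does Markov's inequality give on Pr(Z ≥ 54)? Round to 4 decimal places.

0.2963

Markov's inequality: for a non-negative random variable, Pr(Z ≥ a) ≤ E[Z]/a.
Here E[Z] = 16 and a = 54, so the bound is 16/54 = 0.2963.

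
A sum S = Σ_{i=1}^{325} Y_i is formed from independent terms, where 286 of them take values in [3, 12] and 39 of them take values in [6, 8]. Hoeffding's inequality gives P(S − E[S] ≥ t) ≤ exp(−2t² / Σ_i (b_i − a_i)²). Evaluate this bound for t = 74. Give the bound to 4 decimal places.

Σ(b_i − a_i)² = 286·9² + 39·2² = 23322.
Exponent = 2·74² / 23322 = 0.46960.
Bound = exp(−0.46960) = 0.62525.

0.6253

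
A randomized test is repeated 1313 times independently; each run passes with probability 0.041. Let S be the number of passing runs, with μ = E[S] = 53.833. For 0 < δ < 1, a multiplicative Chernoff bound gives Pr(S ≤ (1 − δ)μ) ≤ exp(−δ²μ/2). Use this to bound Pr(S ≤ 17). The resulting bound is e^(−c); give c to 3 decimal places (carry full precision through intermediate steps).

12.601

Write 17 = (1 − δ)μ, so δ = 1 − 17/53.833 = 0.6842086…
Then the exponent is δ²μ/2 = (μ − 17)²/(2μ) = 12.600727.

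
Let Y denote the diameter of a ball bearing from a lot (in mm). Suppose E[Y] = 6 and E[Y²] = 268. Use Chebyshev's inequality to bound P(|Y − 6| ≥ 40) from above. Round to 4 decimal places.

0.1450

Var(Y) = E[Y²] − (E[Y])² = 268 − 36 = 232.
Chebyshev's inequality: P(|Y − μ| ≥ t) ≤ Var(Y)/t² = 232/1600 = 0.1450.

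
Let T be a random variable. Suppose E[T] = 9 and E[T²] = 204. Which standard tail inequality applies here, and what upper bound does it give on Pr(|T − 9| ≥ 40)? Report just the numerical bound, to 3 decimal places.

0.077

The first two moments determine the variance, so Chebyshev's inequality is the sharpest standard bound available.
Var(T) = E[T²] − (E[T])² = 204 − 81 = 123.
Chebyshev's inequality: Pr(|T − μ| ≥ t) ≤ Var(T)/t² = 123/1600 = 0.0769.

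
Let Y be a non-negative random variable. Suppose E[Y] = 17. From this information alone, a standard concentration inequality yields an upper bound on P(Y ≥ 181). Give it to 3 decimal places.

Only the mean of a non-negative variable is known, so Markov's inequality is the applicable tail bound.
Markov's inequality: for a non-negative random variable, P(Y ≥ a) ≤ E[Y]/a.
Here E[Y] = 17 and a = 181, so the bound is 17/181 = 0.0939.

0.094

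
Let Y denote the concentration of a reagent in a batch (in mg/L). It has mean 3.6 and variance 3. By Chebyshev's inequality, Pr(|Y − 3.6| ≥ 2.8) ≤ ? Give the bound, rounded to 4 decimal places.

Chebyshev: Pr(|Y − μ| ≥ t) ≤ Var(Y)/t².
Bound = 3 / 7.84 = 0.3827.

0.3827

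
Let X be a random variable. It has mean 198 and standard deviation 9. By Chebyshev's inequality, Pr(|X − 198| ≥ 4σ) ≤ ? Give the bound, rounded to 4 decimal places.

Chebyshev: Pr(|X − μ| ≥ t) ≤ Var(X)/t².
Var(X) = σ² = 9² = 81.
t = 4·9 = 36.
Bound = 81 / 1296 = 0.0625.

0.0625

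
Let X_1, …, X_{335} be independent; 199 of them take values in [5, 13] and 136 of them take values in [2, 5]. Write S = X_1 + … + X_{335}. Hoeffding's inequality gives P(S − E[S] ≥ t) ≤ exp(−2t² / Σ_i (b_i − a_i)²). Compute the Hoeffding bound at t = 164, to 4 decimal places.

0.0212

Σ(b_i − a_i)² = 199·8² + 136·3² = 13960.
Exponent = 2·164² / 13960 = 3.85330.
Bound = exp(−3.85330) = 0.02121.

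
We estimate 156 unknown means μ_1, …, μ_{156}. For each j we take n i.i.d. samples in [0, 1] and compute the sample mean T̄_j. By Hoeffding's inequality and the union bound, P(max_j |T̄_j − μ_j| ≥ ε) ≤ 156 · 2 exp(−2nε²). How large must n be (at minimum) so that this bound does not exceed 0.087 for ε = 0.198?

Need 2·156·exp(−2nε²) ≤ 0.087, i.e. exp(−2nε²) ≤ 0.087/312.
So 2nε² ≥ ln(312/0.087) = 8.184850.
Hence n ≥ 8.184850/(2·0.198²) = 104.388.
The smallest integer n is 105.

105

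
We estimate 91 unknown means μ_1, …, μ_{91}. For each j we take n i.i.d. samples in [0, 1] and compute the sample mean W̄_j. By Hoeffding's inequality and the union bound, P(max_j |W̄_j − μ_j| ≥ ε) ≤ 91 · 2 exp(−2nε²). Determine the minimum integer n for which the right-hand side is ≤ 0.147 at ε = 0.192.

97

Need 2·91·exp(−2nε²) ≤ 0.147, i.e. exp(−2nε²) ≤ 0.147/182.
So 2nε² ≥ ln(182/0.147) = 7.121329.
Hence n ≥ 7.121329/(2·0.192²) = 96.589.
The smallest integer n is 97.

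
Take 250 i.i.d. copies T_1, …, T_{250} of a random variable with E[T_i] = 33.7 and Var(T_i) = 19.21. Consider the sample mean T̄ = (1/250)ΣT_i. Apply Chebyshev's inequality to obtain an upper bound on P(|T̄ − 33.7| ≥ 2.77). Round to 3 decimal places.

0.010

Var(T̄) = Var(T_i)/n = 19.21/250 = 0.07684.
Chebyshev: P(|T̄ − 33.7| ≥ 2.77) ≤ Var(T̄)/(2.77)² = 19.21/(250·2.77²) = 0.0100.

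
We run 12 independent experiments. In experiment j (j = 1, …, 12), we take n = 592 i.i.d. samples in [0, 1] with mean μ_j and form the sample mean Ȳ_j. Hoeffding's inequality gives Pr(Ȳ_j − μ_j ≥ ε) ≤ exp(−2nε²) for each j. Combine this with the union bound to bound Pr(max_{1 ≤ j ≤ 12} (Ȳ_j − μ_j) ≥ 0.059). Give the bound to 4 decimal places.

Per-experiment Hoeffding bound: exp(−2·592·0.059²) = exp(−4.12150) = 0.01622.
Union bound over 12 events: 12·0.01622 = 0.19464.

0.1946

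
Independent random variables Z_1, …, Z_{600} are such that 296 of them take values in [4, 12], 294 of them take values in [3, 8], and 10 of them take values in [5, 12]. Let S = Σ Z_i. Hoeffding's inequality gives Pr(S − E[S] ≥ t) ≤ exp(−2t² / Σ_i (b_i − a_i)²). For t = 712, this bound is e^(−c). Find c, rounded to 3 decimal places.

Σ(b_i − a_i)² = 296·8² + 294·5² + 10·7² = 26784.
c = 2t² / 26784 = 2·712² / 26784 = 37.8542.

37.854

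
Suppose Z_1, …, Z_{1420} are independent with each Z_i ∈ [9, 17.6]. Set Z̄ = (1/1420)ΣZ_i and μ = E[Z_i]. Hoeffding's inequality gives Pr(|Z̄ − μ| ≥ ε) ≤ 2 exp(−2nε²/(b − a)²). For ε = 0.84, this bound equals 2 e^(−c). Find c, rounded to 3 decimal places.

27.094

c = 2nε²/(b − a)² = 2·1420·0.84² / 8.6² = 27.0944.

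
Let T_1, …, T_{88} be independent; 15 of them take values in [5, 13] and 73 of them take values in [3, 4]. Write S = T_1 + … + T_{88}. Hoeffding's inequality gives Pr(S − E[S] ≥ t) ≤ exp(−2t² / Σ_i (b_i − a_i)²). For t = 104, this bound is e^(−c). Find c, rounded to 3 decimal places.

20.941

Σ(b_i − a_i)² = 15·8² + 73·1² = 1033.
c = 2t² / 1033 = 2·104² / 1033 = 20.9409.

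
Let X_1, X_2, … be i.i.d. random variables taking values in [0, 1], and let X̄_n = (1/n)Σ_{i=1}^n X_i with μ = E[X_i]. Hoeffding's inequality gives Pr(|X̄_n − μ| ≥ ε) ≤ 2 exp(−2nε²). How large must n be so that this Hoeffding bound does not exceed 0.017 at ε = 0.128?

146

Require 2·exp(−2nε²) ≤ 0.017, i.e. 2nε² ≥ ln(2/0.017) = 4.767689.
So n ≥ 4.767689 / (2·0.128²) = 145.498.
The smallest integer n is 146.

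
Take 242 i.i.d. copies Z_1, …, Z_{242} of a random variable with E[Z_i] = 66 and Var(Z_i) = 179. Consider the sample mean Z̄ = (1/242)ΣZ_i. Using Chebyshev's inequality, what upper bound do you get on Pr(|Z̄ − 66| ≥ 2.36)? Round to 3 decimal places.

0.133

Var(Z̄) = Var(Z_i)/n = 179/242 = 0.73967.
Chebyshev: Pr(|Z̄ − 66| ≥ 2.36) ≤ Var(Z̄)/(2.36)² = 179/(242·2.36²) = 0.1328.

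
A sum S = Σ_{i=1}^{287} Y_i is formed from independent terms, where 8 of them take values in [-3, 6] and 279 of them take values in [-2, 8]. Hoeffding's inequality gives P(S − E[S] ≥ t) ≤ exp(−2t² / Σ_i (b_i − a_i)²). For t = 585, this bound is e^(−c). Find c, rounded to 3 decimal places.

Σ(b_i − a_i)² = 8·9² + 279·10² = 28548.
c = 2t² / 28548 = 2·585² / 28548 = 23.9754.

23.975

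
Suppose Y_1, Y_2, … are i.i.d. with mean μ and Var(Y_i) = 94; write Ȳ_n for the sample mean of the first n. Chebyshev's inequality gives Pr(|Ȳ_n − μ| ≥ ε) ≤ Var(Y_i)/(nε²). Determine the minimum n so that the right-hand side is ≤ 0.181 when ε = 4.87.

22

Require 94/(n·4.87²) ≤ 0.181, i.e. n ≥ 94/(0.181·4.87²) = 21.897.
The smallest integer n is 22.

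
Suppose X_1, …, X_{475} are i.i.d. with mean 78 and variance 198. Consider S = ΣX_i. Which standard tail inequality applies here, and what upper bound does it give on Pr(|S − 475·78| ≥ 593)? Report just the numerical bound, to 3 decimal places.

0.267

With mean and variance of each term known, Chebyshev's inequality bounds the deviation of the sum (or sample mean).
Var(S) = n·Var(X_i) = 475·198 = 94050.
Chebyshev: Pr(|S − 475·78| ≥ 593) ≤ Var(S)/593² = 94050/351649 = 0.2675.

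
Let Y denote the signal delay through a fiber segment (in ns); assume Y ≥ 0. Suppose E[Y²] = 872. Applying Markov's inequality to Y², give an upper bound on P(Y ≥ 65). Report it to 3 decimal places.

Since Y ≥ 0, the event {Y ≥ 65} is the same as {Y² ≥ 4225}.
Markov's inequality applied to Y² gives P(Y² ≥ 4225) ≤ E[Y²]/4225 = 872/4225 = 0.2064.

0.206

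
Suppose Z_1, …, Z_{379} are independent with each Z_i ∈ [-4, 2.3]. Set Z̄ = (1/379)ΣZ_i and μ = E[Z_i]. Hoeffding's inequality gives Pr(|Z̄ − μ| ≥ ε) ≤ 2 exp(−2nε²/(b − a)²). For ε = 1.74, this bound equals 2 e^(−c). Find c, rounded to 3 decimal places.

c = 2nε²/(b − a)² = 2·379·1.74² / 6.3² = 57.8211.

57.821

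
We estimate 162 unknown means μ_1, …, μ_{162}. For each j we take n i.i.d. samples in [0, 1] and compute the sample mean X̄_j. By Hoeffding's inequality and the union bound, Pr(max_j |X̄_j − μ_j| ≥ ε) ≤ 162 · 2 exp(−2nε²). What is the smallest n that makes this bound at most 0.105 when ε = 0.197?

104

Need 2·162·exp(−2nε²) ≤ 0.105, i.e. exp(−2nε²) ≤ 0.105/324.
So 2nε² ≥ ln(324/0.105) = 8.034538.
Hence n ≥ 8.034538/(2·0.197²) = 103.514.
The smallest integer n is 104.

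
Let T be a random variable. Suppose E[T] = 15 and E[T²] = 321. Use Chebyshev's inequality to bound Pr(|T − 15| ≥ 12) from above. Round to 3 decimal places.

Var(T) = E[T²] − (E[T])² = 321 − 225 = 96.
Chebyshev's inequality: Pr(|T − μ| ≥ t) ≤ Var(T)/t² = 96/144 = 0.6667.

0.667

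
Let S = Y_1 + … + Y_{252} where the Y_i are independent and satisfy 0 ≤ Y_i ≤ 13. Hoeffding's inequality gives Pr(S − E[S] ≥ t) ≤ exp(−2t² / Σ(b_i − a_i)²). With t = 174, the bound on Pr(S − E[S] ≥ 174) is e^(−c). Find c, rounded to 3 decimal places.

Σ(b_i − a_i)² = 252·(13)² = 42588.
c = 2t²/42588 = 2·174²/42588 = 1.4218.

1.422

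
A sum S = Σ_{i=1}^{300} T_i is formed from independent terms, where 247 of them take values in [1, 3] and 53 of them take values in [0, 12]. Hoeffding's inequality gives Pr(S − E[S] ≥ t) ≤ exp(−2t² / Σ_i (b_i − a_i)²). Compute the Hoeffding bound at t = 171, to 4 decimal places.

Σ(b_i − a_i)² = 247·2² + 53·12² = 8620.
Exponent = 2·171² / 8620 = 6.78445.
Bound = exp(−6.78445) = 0.00113.

0.0011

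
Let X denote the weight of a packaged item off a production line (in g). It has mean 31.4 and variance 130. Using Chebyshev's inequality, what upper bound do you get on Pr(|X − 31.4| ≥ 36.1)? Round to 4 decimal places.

Chebyshev: Pr(|X − μ| ≥ t) ≤ Var(X)/t².
Bound = 130 / 1303.21 = 0.0998.

0.0998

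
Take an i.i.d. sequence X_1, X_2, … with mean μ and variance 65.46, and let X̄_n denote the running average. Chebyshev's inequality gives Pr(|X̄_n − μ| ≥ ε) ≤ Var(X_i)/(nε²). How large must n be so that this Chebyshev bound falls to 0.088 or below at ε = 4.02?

Require 65.46/(n·4.02²) ≤ 0.088, i.e. n ≥ 65.46/(0.088·4.02²) = 46.030.
The smallest integer n is 47.

47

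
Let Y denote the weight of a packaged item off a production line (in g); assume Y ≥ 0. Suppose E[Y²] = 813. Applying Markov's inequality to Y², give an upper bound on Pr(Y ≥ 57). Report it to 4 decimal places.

0.2502

Since Y ≥ 0, the event {Y ≥ 57} is the same as {Y² ≥ 3249}.
Markov's inequality applied to Y² gives Pr(Y² ≥ 3249) ≤ E[Y²]/3249 = 813/3249 = 0.2502.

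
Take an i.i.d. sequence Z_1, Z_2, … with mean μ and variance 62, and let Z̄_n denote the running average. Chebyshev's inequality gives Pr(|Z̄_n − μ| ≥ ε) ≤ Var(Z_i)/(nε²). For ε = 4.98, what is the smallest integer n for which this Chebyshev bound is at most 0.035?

Require 62/(n·4.98²) ≤ 0.035, i.e. n ≥ 62/(0.035·4.98²) = 71.427.
The smallest integer n is 72.

72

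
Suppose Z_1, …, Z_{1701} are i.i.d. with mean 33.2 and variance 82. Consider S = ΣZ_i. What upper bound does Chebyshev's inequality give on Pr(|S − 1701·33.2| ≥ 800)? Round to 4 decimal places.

0.2179

Var(S) = n·Var(Z_i) = 1701·82 = 139482.
Chebyshev: Pr(|S − 1701·33.2| ≥ 800) ≤ Var(S)/800² = 139482/640000 = 0.2179.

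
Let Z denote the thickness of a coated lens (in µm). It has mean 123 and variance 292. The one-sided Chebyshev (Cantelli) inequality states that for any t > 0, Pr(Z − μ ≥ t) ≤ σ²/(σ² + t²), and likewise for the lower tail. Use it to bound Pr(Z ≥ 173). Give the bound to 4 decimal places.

0.1046

Here σ² = 292 and t = 50, so σ² + t² = 2792.
Cantelli's bound: 292/2792 = 0.1046.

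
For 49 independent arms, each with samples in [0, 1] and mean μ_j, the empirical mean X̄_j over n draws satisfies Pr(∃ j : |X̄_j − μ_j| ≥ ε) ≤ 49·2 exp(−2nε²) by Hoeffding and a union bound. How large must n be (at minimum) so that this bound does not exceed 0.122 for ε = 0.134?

187

Need 2·49·exp(−2nε²) ≤ 0.122, i.e. exp(−2nε²) ≤ 0.122/98.
So 2nε² ≥ ln(98/0.122) = 6.688702.
Hence n ≥ 6.688702/(2·0.134²) = 186.253.
The smallest integer n is 187.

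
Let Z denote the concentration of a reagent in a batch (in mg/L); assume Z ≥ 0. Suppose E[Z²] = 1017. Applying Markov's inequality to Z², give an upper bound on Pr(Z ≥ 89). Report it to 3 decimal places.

Since Z ≥ 0, the event {Z ≥ 89} is the same as {Z² ≥ 7921}.
Markov's inequality applied to Z² gives Pr(Z² ≥ 7921) ≤ E[Z²]/7921 = 1017/7921 = 0.1284.

0.128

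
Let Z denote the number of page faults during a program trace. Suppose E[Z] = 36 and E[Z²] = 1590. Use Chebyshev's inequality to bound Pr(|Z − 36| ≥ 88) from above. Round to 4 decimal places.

Var(Z) = E[Z²] − (E[Z])² = 1590 − 1296 = 294.
Chebyshev's inequality: Pr(|Z − μ| ≥ t) ≤ Var(Z)/t² = 294/7744 = 0.0380.

0.0380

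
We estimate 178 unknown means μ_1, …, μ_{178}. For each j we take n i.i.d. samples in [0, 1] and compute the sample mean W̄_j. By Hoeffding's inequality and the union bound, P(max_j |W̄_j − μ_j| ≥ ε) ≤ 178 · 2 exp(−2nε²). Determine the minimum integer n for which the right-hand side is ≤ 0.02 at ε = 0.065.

1159

Need 2·178·exp(−2nε²) ≤ 0.02, i.e. exp(−2nε²) ≤ 0.02/356.
So 2nε² ≥ ln(356/0.02) = 9.786954.
Hence n ≥ 9.786954/(2·0.065²) = 1158.219.
The smallest integer n is 1159.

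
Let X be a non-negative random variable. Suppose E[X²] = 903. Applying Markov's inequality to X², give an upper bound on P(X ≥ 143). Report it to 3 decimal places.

0.044

Since X ≥ 0, the event {X ≥ 143} is the same as {X² ≥ 20449}.
Markov's inequality applied to X² gives P(X² ≥ 20449) ≤ E[X²]/20449 = 903/20449 = 0.0442.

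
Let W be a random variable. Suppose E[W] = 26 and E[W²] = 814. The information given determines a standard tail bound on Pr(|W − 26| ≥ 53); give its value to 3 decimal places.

0.049

The first two moments determine the variance, so Chebyshev's inequality is the sharpest standard bound available.
Var(W) = E[W²] − (E[W])² = 814 − 676 = 138.
Chebyshev's inequality: Pr(|W − μ| ≥ t) ≤ Var(W)/t² = 138/2809 = 0.0491.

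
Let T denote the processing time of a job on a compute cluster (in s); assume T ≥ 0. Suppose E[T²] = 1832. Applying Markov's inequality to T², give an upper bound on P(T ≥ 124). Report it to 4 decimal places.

Since T ≥ 0, the event {T ≥ 124} is the same as {T² ≥ 15376}.
Markov's inequality applied to T² gives P(T² ≥ 15376) ≤ E[T²]/15376 = 1832/15376 = 0.1191.

0.1191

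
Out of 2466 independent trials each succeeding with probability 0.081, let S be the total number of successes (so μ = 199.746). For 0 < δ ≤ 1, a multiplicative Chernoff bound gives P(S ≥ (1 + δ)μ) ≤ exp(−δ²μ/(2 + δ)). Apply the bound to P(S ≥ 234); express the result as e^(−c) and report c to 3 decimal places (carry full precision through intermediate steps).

Write 234 = (1 + δ)μ, so δ = 234/199.746 − 1 = 0.1714878…
Then the exponent is δ²μ/(2 + δ) = (234 − μ)² / (μ·(2 + δ)) = 2.705124.

2.705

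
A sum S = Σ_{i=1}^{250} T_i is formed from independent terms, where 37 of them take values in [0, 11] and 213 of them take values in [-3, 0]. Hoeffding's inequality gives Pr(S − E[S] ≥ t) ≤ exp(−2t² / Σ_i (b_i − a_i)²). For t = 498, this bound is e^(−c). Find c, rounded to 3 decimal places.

77.574

Σ(b_i − a_i)² = 37·11² + 213·3² = 6394.
c = 2t² / 6394 = 2·498² / 6394 = 77.5740.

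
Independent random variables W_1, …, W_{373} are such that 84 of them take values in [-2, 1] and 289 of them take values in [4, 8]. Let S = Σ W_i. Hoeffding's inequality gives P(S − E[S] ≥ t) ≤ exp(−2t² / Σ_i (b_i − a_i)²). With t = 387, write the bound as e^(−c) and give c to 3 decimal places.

Σ(b_i − a_i)² = 84·3² + 289·4² = 5380.
c = 2t² / 5380 = 2·387² / 5380 = 55.6762.

55.676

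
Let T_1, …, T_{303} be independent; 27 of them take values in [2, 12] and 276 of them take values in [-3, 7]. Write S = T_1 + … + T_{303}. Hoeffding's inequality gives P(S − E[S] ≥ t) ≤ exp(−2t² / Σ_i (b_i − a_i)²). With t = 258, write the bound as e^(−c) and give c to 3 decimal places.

Σ(b_i − a_i)² = 27·10² + 276·10² = 30300.
c = 2t² / 30300 = 2·258² / 30300 = 4.3937.

4.394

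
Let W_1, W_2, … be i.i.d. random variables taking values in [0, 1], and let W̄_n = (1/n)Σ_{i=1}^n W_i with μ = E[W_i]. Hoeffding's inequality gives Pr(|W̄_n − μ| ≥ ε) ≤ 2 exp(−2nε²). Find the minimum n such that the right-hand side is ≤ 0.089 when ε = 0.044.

804

Require 2·exp(−2nε²) ≤ 0.089, i.e. 2nε² ≥ ln(2/0.089) = 3.112266.
So n ≥ 3.112266 / (2·0.044²) = 803.788.
The smallest integer n is 804.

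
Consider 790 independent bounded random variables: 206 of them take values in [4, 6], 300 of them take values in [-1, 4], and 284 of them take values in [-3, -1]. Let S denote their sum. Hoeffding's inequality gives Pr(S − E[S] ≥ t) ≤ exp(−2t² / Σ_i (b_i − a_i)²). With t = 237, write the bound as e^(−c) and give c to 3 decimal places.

Σ(b_i − a_i)² = 206·2² + 300·5² + 284·2² = 9460.
c = 2t² / 9460 = 2·237² / 9460 = 11.8751.

11.875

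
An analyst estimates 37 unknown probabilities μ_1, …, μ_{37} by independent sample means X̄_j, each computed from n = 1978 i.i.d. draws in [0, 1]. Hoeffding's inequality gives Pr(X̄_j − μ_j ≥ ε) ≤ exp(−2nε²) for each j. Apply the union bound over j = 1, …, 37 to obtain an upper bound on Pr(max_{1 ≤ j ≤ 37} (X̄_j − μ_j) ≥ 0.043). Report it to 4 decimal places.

0.0246

Per-experiment Hoeffding bound: exp(−2·1978·0.043²) = exp(−7.31464) = 0.00066572.
Union bound over 37 events: 37·0.00066572 = 0.02463.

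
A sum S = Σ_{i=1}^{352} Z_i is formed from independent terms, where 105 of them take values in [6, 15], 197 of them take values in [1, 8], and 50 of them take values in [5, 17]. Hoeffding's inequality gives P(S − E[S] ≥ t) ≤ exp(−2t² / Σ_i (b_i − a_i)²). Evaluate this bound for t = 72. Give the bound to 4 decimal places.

Σ(b_i − a_i)² = 105·9² + 197·7² + 50·12² = 25358.
Exponent = 2·72² / 25358 = 0.40887.
Bound = exp(−0.40887) = 0.66440.

0.6644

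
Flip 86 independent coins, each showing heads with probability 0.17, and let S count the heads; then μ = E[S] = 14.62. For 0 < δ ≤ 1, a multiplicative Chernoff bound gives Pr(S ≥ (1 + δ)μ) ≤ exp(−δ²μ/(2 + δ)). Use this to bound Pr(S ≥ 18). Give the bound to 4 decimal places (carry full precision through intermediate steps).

0.7045

Write 18 = (1 + δ)μ, so δ = 18/14.62 − 1 = 0.2311902…
Then the exponent is δ²μ/(2 + δ) = (18 − μ)² / (μ·(2 + δ)) = 0.350227.
Bound = exp(−0.350227) = 0.70453.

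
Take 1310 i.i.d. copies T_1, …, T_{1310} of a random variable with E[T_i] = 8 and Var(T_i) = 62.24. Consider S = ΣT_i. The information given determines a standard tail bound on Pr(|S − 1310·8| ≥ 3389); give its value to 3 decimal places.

With mean and variance of each term known, Chebyshev's inequality bounds the deviation of the sum (or sample mean).
Var(S) = n·Var(T_i) = 1310·62.24 = 81534.4.
Chebyshev: Pr(|S − 1310·8| ≥ 3389) ≤ Var(S)/3389² = 81534.4/11485321 = 0.0071.

0.007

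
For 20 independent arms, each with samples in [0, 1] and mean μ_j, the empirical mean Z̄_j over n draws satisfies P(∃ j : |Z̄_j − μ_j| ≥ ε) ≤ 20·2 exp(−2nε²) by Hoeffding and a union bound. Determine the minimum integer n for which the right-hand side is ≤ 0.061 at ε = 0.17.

113

Need 2·20·exp(−2nε²) ≤ 0.061, i.e. exp(−2nε²) ≤ 0.061/40.
So 2nε² ≥ ln(40/0.061) = 6.485761.
Hence n ≥ 6.485761/(2·0.17²) = 112.210.
The smallest integer n is 113.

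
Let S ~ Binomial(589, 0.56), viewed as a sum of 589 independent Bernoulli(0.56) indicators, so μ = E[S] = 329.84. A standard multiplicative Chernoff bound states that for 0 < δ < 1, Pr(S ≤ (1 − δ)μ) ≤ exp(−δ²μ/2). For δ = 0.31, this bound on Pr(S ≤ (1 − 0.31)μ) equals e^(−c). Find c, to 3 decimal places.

15.849

c = δ²μ/2 = 0.31²·329.84/2 = 15.8488.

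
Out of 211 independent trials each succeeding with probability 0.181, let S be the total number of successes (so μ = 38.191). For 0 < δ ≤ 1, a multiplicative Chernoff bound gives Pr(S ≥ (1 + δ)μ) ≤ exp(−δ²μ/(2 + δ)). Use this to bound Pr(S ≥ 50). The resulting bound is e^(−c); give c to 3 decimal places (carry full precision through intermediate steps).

Write 50 = (1 + δ)μ, so δ = 50/38.191 − 1 = 0.309209…
Then the exponent is δ²μ/(2 + δ) = (50 − μ)² / (μ·(2 + δ)) = 1.581255.

1.581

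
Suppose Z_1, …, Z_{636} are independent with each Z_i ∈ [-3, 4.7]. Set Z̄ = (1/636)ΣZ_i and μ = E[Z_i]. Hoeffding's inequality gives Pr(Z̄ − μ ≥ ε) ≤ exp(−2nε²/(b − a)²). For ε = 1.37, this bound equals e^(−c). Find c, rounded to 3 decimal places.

40.267

c = 2nε²/(b − a)² = 2·636·1.37² / 7.7² = 40.2668.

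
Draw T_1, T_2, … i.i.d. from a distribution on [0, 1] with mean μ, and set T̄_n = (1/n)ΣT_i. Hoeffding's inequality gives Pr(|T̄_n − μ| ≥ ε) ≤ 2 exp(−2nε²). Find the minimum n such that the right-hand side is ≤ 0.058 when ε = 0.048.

Require 2·exp(−2nε²) ≤ 0.058, i.e. 2nε² ≥ ln(2/0.058) = 3.540459.
So n ≥ 3.540459 / (2·0.048²) = 768.329.
The smallest integer n is 769.

769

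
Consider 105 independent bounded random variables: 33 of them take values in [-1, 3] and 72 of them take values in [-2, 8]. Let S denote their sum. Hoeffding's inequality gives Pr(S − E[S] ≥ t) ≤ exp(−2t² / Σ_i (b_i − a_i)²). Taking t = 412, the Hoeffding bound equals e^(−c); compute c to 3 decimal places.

43.930

Σ(b_i − a_i)² = 33·4² + 72·10² = 7728.
c = 2t² / 7728 = 2·412² / 7728 = 43.9296.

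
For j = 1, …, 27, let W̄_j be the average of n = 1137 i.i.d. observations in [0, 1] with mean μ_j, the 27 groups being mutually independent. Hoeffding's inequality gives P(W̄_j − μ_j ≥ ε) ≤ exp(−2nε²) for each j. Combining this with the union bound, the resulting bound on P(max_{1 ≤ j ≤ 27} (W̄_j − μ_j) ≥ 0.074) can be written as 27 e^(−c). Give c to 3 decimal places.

Union bound over the 27 events: P(max_{1 ≤ j ≤ 27} (W̄_j − μ_j) ≥ 0.074) ≤ 27·exp(−2nε²) = 27 exp(−2·1137·0.074²).
So c = 2·1137·0.074² = 12.4524.

12.452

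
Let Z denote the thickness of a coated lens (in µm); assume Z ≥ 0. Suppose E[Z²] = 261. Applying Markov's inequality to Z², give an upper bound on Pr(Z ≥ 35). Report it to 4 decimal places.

0.2131

Since Z ≥ 0, the event {Z ≥ 35} is the same as {Z² ≥ 1225}.
Markov's inequality applied to Z² gives Pr(Z² ≥ 1225) ≤ E[Z²]/1225 = 261/1225 = 0.2131.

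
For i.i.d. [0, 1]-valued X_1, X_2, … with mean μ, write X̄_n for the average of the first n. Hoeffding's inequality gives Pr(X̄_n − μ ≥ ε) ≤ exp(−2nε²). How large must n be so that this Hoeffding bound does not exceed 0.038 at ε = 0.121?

Require exp(−2nε²) ≤ 0.038, i.e. 2nε² ≥ ln(1/0.038) = 3.270169.
So n ≥ 3.270169 / (2·0.121²) = 111.678.
The smallest integer n is 112.

112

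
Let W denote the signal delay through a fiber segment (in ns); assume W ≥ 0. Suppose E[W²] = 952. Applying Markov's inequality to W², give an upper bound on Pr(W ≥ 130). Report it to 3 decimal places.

0.056

Since W ≥ 0, the event {W ≥ 130} is the same as {W² ≥ 16900}.
Markov's inequality applied to W² gives Pr(W² ≥ 16900) ≤ E[W²]/16900 = 952/16900 = 0.0563.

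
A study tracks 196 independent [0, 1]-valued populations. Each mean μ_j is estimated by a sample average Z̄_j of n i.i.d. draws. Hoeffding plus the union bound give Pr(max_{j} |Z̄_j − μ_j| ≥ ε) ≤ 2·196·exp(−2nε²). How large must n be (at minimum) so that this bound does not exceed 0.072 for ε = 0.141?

217

Need 2·196·exp(−2nε²) ≤ 0.072, i.e. exp(−2nε²) ≤ 0.072/392.
So 2nε² ≥ ln(392/0.072) = 8.602351.
Hence n ≥ 8.602351/(2·0.141²) = 216.346.
The smallest integer n is 217.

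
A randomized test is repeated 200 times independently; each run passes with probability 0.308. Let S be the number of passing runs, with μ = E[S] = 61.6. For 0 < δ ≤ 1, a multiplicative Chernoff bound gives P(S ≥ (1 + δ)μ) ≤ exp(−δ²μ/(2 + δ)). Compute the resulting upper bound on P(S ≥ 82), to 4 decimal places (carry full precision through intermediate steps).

0.0551

Write 82 = (1 + δ)μ, so δ = 82/61.6 − 1 = 0.3311688…
Then the exponent is δ²μ/(2 + δ) = (82 − μ)² / (μ·(2 + δ)) = 2.898050.
Bound = exp(−2.898050) = 0.05513.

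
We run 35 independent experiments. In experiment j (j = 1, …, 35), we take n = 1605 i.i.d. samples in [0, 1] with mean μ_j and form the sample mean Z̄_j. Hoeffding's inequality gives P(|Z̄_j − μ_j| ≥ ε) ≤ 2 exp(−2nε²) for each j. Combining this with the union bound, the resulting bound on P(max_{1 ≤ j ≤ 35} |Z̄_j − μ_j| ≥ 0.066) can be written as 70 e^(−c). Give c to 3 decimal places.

13.983

Union bound over the 35 events: P(max_{1 ≤ j ≤ 35} |Z̄_j − μ_j| ≥ 0.066) ≤ 35·2·exp(−2nε²) = 70 exp(−2·1605·0.066²).
So c = 2·1605·0.066² = 13.9828.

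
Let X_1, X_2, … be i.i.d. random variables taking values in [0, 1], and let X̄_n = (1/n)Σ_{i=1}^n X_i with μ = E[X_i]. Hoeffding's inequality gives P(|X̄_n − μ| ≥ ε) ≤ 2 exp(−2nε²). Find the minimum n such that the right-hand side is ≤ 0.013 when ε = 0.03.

2798

Require 2·exp(−2nε²) ≤ 0.013, i.e. 2nε² ≥ ln(2/0.013) = 5.035953.
So n ≥ 5.035953 / (2·0.03²) = 2797.752.
The smallest integer n is 2798.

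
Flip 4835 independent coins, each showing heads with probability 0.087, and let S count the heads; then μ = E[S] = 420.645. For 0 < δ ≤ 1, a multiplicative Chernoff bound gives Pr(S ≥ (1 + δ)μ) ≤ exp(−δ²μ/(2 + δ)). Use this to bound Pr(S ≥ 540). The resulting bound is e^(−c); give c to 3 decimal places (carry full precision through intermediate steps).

14.829

Write 540 = (1 + δ)μ, so δ = 540/420.645 − 1 = 0.2837428…
Then the exponent is δ²μ/(2 + δ) = (540 − μ)² / (μ·(2 + δ)) = 14.829220.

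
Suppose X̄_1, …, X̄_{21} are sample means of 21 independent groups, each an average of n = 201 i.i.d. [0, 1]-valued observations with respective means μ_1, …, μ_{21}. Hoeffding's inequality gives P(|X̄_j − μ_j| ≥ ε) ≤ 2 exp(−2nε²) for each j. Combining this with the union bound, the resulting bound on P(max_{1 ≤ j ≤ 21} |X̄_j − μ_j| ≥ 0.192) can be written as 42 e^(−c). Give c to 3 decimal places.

Union bound over the 21 events: P(max_{1 ≤ j ≤ 21} |X̄_j − μ_j| ≥ 0.192) ≤ 21·2·exp(−2nε²) = 42 exp(−2·201·0.192²).
So c = 2·201·0.192² = 14.8193.

14.819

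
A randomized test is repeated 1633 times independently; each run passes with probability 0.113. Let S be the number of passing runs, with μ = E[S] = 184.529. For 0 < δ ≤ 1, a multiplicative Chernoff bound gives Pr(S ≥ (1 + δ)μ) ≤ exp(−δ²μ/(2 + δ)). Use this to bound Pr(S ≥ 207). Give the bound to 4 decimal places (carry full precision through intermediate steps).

Write 207 = (1 + δ)μ, so δ = 207/184.529 − 1 = 0.1217749…
Then the exponent is δ²μ/(2 + δ) = (207 − μ)² / (μ·(2 + δ)) = 1.289677.
Bound = exp(−1.289677) = 0.27536.

0.2754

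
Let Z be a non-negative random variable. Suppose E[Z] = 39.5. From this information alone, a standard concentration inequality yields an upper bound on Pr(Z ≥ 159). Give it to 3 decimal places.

Only the mean of a non-negative variable is known, so Markov's inequality is the applicable tail bound.
Markov's inequality: for a non-negative random variable, Pr(Z ≥ a) ≤ E[Z]/a.
Here E[Z] = 39.5 and a = 159, so the bound is 39.5/159 = 0.2484.

0.248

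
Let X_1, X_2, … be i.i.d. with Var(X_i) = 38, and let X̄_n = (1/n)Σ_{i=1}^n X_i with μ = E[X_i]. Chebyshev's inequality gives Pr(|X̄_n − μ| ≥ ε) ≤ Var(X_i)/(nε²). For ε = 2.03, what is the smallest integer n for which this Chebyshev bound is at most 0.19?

Require 38/(n·2.03²) ≤ 0.19, i.e. n ≥ 38/(0.19·2.03²) = 48.533.
The smallest integer n is 49.

49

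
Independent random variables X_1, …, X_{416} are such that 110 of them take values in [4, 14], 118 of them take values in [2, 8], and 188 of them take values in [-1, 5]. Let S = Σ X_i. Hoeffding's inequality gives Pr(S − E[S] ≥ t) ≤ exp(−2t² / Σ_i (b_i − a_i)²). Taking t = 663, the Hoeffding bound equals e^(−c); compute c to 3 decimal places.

Σ(b_i − a_i)² = 110·10² + 118·6² + 188·6² = 22016.
c = 2t² / 22016 = 2·663² / 22016 = 39.9318.

39.932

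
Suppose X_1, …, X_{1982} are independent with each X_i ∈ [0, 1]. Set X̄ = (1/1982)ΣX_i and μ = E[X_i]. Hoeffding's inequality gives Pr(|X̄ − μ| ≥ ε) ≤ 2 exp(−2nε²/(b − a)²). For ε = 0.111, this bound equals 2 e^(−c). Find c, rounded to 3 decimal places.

48.840

c = 2nε²/(b − a)² = 2·1982·0.111² / 1² = 48.8404.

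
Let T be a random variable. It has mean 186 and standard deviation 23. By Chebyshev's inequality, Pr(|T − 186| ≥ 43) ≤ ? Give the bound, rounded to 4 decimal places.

0.2861

Chebyshev: Pr(|T − μ| ≥ t) ≤ Var(T)/t².
Var(T) = σ² = 23² = 529.
Bound = 529 / 1849 = 0.2861.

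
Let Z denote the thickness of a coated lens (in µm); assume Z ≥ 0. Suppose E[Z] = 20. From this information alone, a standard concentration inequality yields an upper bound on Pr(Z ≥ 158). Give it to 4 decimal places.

Only the mean of a non-negative variable is known, so Markov's inequality is the applicable tail bound.
Markov's inequality: for a non-negative random variable, Pr(Z ≥ a) ≤ E[Z]/a.
Here E[Z] = 20 and a = 158, so the bound is 20/158 = 0.1266.

0.1266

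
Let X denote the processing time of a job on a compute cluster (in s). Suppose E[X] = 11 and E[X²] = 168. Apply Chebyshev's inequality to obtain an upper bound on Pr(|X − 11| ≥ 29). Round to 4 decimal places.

0.0559

Var(X) = E[X²] − (E[X])² = 168 − 121 = 47.
Chebyshev's inequality: Pr(|X − μ| ≥ t) ≤ Var(X)/t² = 47/841 = 0.0559.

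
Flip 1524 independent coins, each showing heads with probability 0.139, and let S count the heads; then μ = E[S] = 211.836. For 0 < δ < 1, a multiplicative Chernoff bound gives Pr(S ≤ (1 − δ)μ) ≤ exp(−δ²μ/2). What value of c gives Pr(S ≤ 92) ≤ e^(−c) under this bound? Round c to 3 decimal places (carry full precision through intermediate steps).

33.896

Write 92 = (1 − δ)μ, so δ = 1 − 92/211.836 = 0.5657018…
Then the exponent is δ²μ/2 = (μ − 92)²/(2μ) = 33.895719.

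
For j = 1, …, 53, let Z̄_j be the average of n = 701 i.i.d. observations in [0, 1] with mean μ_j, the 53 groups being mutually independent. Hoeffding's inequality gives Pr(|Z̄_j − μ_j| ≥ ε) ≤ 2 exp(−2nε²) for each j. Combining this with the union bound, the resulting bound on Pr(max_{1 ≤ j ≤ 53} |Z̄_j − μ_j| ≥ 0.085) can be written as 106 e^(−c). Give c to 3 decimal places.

10.129

Union bound over the 53 events: Pr(max_{1 ≤ j ≤ 53} |Z̄_j − μ_j| ≥ 0.085) ≤ 53·2·exp(−2nε²) = 106 exp(−2·701·0.085²).
So c = 2·701·0.085² = 10.1295.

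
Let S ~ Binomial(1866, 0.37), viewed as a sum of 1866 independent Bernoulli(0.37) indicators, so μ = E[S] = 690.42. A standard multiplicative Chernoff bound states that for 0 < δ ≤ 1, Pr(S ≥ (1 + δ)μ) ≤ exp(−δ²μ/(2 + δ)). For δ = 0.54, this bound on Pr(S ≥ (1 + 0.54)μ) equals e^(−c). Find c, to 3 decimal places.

79.262

c = δ²μ/(2 + δ) = 0.54²·690.42/(2 + 0.54) = 79.2624.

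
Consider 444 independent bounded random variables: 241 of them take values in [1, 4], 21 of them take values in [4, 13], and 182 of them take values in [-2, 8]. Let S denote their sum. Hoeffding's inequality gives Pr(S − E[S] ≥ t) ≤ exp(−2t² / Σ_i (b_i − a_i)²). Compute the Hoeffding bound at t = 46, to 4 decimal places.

0.8255

Σ(b_i − a_i)² = 241·3² + 21·9² + 182·10² = 22070.
Exponent = 2·46² / 22070 = 0.19175.
Bound = exp(−0.19175) = 0.82551.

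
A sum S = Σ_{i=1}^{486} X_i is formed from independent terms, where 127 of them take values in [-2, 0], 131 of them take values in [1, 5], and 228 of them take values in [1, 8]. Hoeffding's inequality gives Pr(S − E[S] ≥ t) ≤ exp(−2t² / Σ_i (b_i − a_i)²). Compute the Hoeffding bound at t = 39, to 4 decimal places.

Σ(b_i − a_i)² = 127·2² + 131·4² + 228·7² = 13776.
Exponent = 2·39² / 13776 = 0.22082.
Bound = exp(−0.22082) = 0.80186.

0.8019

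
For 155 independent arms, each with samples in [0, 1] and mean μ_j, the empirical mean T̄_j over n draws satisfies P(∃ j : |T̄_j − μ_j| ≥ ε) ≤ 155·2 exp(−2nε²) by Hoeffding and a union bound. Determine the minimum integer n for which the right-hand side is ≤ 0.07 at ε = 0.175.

Need 2·155·exp(−2nε²) ≤ 0.07, i.e. exp(−2nε²) ≤ 0.07/310.
So 2nε² ≥ ln(310/0.07) = 8.395832.
Hence n ≥ 8.395832/(2·0.175²) = 137.075.
The smallest integer n is 138.

138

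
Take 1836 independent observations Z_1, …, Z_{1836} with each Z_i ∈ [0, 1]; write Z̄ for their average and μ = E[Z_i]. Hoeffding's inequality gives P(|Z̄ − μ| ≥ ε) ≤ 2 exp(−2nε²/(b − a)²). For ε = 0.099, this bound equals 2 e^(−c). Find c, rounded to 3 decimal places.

35.989

c = 2nε²/(b − a)² = 2·1836·0.099² / 1² = 35.9893.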